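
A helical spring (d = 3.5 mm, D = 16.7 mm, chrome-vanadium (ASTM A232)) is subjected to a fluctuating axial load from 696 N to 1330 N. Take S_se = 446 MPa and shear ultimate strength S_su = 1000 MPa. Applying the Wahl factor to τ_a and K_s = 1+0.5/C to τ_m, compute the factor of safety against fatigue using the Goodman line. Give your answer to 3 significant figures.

0.489

C = D/d = 16.7/3.5 = 4.7714; K_W = (4C−1)/(4C−4)+0.615/C = 1.3278; K_s = 1+0.5/C = 1.1048
F_a = (F_max−F_min)/2 = 317 N; F_m = (F_max+F_min)/2 = 1013 N
τ_a = K_W·8F_aD/(πd³) = 1.3278 × 314.42 = 417.47 MPa
τ_m = K_s·8F_mD/(πd³) = 1.1048 × 1004.8 = 1110 MPa
Goodman: 1/n_f = τ_a/S_se + τ_m/S_su = 417.47/446 + 1110/1000 = 0.93604 + 1.11005 = 2.0461
n_f = 1/2.0461 = 0.4887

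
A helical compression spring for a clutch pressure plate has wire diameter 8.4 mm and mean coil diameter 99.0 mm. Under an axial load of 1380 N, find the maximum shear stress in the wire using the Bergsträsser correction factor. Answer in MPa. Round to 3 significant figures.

653 MPa

Spring index C = D/d = 99.0/8.4 = 11.7857
K_B = (4C+2)/(4C−3) = 49.143/44.143 = 1.1133
τ₀ = 8FD/(πd³) = 8·1380·99.0/(π·8.4³) = 1.09296e+06/1862 = 586.97 MPa
τ_max = K·τ₀ = 1.1133 × 586.97 = 653.46 MPa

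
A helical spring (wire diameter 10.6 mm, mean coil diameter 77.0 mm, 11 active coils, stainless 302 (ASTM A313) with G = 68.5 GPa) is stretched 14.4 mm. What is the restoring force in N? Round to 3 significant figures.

310 N

k = Gd⁴/(8D³N_a) = (68.5×10³)(10.6⁴)/(8·77.0³·11) = 21.526 N/mm
F = k·δ = 21.526 × 14.4 = 309.97 N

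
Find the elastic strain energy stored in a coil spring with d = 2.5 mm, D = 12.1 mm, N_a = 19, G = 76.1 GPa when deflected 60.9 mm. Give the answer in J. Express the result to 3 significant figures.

20.5 J

k = Gd⁴/(8D³N_a) = (76.1×10³)(2.5⁴)/(8·12.1³·19) = 11.039 N/mm
U = ½kδ² = 0.5 × 11.039 × 60.9² = 20471 N·mm = 20.471 J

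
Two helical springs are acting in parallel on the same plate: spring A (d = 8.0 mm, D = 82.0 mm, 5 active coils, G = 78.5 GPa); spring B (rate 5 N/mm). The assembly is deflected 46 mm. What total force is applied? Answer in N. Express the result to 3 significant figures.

901 N

k_A = Gd⁴/(8D³N_a) = (78.5×10³)(8.0⁴)/(8·82.0³·5) = 14.579 N/mm
Parallel: k_eq = 14.579 + 5 = 19.579 N/mm
F = k_eq·δ = 19.579·46 = 900.63 N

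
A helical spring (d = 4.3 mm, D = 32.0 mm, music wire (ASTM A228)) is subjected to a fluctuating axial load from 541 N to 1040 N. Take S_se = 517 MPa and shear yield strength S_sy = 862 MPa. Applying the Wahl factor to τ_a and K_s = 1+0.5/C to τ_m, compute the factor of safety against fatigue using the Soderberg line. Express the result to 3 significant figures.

0.627

C = D/d = 32.0/4.3 = 7.4419; K_W = (4C−1)/(4C−4)+0.615/C = 1.1991; K_s = 1+0.5/C = 1.0672
F_a = (F_max−F_min)/2 = 249.5 N; F_m = (F_max+F_min)/2 = 790.5 N
τ_a = K_W·8F_aD/(πd³) = 1.1991 × 255.71 = 306.62 MPa
τ_m = K_s·8F_mD/(πd³) = 1.0672 × 810.19 = 864.62 MPa
Soderberg: 1/n_f = τ_a/S_se + τ_m/S_sy = 306.62/517 + 864.62/862 = 0.59307 + 1.00304 = 1.5961
n_f = 1/1.5961 = 0.6265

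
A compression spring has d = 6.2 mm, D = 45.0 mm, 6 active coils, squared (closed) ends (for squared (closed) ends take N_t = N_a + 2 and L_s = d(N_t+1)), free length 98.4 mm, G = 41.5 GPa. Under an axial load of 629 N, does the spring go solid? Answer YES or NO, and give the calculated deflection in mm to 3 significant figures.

YES, δ = 44.9 mm

k = Gd⁴/(8D³N_a) = (41.5×10³)(6.2⁴)/(8·45.0³·6) = 14.02 N/mm
N_t = 8; L_s = 6.2·9 = 55.8 mm; δ_solid = L₀ − L_s = 98.4 − 55.8 = 42.6 mm
δ = F/k = 629/14.02 = 44.866 mm
δ ≥ δ_solid → spring goes solid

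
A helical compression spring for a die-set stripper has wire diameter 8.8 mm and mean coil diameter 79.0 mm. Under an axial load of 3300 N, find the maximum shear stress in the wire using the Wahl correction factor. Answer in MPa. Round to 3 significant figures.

Spring index C = D/d = 79.0/8.8 = 8.9773
K_W = (4C−1)/(4C−4) + 0.615/C = 34.909/31.909 + 0.0685 = 1.1625
τ₀ = 8FD/(πd³) = 8·3300·79.0/(π·8.8³) = 2.0856e+06/2140.9 = 974.17 MPa
τ_max = K·τ₀ = 1.1625 × 974.17 = 1132.5 MPa

1130 MPa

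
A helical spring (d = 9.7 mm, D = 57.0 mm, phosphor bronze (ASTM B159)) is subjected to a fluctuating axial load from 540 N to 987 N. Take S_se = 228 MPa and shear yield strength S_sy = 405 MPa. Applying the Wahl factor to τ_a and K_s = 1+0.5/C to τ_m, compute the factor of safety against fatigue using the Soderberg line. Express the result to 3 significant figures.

1.92

C = D/d = 57.0/9.7 = 5.8763; K_W = (4C−1)/(4C−4)+0.615/C = 1.2585; K_s = 1+0.5/C = 1.0851
F_a = (F_max−F_min)/2 = 223.5 N; F_m = (F_max+F_min)/2 = 763.5 N
τ_a = K_W·8F_aD/(πd³) = 1.2585 × 35.545 = 44.732 MPa
τ_m = K_s·8F_mD/(πd³) = 1.0851 × 121.43 = 131.76 MPa
Soderberg: 1/n_f = τ_a/S_se + τ_m/S_sy = 44.732/228 + 131.76/405 = 0.19619 + 0.32533 = 0.52152
n_f = 1/0.52152 = 1.917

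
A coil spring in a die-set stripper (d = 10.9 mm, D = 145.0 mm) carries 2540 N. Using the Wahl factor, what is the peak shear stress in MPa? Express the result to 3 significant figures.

802 MPa

Spring index C = D/d = 145.0/10.9 = 13.3028
K_W = (4C−1)/(4C−4) + 0.615/C = 52.211/49.211 + 0.0462 = 1.1072
τ₀ = 8FD/(πd³) = 8·2540·145.0/(π·10.9³) = 2.9464e+06/4068.5 = 724.21 MPa
τ_max = K·τ₀ = 1.1072 × 724.21 = 801.84 MPa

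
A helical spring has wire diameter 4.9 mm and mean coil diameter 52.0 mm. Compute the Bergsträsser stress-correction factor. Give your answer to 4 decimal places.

1.1267

C = D/d = 52.0/4.9 = 10.6122
K_B = (4C+2)/(4C−3) = 44.449/39.449 = 1.1267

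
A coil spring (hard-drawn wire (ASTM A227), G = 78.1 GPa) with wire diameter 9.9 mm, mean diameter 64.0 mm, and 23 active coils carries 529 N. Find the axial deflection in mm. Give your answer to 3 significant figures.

34.0 mm

k = Gd⁴/(8D³N_a) = (78.1×10³)(9.9⁴)/(8·64.0³·23) = 15.554 N/mm
δ = F/k = 529 / 15.554 = 34.011 mm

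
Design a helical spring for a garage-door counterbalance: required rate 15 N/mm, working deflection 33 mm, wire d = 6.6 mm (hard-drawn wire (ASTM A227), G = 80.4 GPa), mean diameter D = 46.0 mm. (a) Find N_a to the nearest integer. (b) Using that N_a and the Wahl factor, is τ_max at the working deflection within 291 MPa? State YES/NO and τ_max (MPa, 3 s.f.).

(a) 13 coils; (b) YES, τ_max = 246 MPa

N_a = Gd⁴/(8D³k) = (80.4×10³)(6.6⁴)/(8·46.0³·15) = 13.06 → N_a = 13
Actual rate k = Gd⁴/(8D³·13) = 15.07 N/mm
Working load F = kδ = 15.07·33 = 497.32 N
C = 46.0/6.6 = 6.9697; K_W = (4C−1)/(4C−4)+0.615/C = 1.2139
τ_max = K_W·8FD/(πd³) = 1.2139·202.63 = 245.97 MPa
τ_max ≤ 291 MPa → acceptable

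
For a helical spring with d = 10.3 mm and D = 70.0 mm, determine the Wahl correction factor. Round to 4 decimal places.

1.2199

C = D/d = 70.0/10.3 = 6.7961
K_W = (4C−1)/(4C−4) + 0.615/C = 26.184/23.184 + 0.0905 = 1.2199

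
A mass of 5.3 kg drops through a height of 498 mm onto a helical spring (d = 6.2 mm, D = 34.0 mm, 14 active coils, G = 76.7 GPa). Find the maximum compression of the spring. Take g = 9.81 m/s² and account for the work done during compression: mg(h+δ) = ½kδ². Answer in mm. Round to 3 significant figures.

k = Gd⁴/(8D³N_a) = (76.7×10³)(6.2⁴)/(8·34.0³·14) = 25.746 N/mm
W = mg = 5.3 × 9.81 = 51.993 N
½kδ² − Wδ − Wh = 0 → δ = (W + √(W² + 2kWh))/k
δ = (51.993 + √(2703.3 + 1.33325e+06))/25.746 = (51.993 + 1155.8)/25.746 = 46.913 mm

46.9 mm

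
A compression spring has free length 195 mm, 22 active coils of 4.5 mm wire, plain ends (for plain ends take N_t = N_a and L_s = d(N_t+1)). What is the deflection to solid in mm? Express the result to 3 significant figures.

91.5 mm

N_t = 22; L_s = 4.5·23 = 103.5 mm
δ_solid = L₀ − L_s = 195 − 103.5 = 91.5 mm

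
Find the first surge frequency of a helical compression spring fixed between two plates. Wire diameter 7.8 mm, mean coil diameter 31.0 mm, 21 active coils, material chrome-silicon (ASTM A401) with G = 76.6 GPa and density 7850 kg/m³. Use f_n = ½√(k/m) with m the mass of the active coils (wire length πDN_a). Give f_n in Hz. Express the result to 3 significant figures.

k = Gd⁴/(8D³N_a) = (76.6×10³)(7.8⁴)/(8·31.0³·21) = 56.652 N/mm = 56652 N/m
Wire length L = πDN_a = π·31.0·21 = 2045.2 mm
m = ρ·(πd²/4)·L = 7850 × 47.784×10⁻⁶ m² × 2.0452 m = 0.76715 kg
f_n = ½√(k/m) = 0.5·√(56652/0.76715) = 0.5·√(73847) = 135.87 Hz

136 Hz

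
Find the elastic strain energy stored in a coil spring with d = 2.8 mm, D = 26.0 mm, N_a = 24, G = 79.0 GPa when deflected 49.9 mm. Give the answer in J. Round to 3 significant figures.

1.79 J

k = Gd⁴/(8D³N_a) = (79.0×10³)(2.8⁴)/(8·26.0³·24) = 1.4389 N/mm
U = ½kδ² = 0.5 × 1.4389 × 49.9² = 1791.5 N·mm = 1.7915 J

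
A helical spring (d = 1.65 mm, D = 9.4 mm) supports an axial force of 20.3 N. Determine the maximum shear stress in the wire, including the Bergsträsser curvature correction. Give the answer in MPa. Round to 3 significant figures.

136 MPa

Spring index C = D/d = 9.4/1.65 = 5.6970
K_B = (4C+2)/(4C−3) = 24.788/19.788 = 1.2527
τ₀ = 8FD/(πd³) = 8·20.3·9.4/(π·1.65³) = 1526.56/14.112 = 108.17 MPa
τ_max = K·τ₀ = 1.2527 × 108.17 = 135.5 MPa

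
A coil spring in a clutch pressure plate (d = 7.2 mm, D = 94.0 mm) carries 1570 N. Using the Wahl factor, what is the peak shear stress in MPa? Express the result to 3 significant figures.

1120 MPa

Spring index C = D/d = 94.0/7.2 = 13.0556
K_W = (4C−1)/(4C−4) + 0.615/C = 51.222/48.222 + 0.0471 = 1.1093
τ₀ = 8FD/(πd³) = 8·1570·94.0/(π·7.2³) = 1.18064e+06/1172.6 = 1006.9 MPa
τ_max = K·τ₀ = 1.1093 × 1006.9 = 1116.9 MPa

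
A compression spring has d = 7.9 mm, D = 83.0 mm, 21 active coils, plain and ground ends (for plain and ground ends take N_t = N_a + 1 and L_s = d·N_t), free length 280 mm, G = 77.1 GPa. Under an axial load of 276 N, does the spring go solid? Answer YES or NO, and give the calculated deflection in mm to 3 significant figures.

k = Gd⁴/(8D³N_a) = (77.1×10³)(7.9⁴)/(8·83.0³·21) = 3.1262 N/mm
N_t = 22; L_s = 7.9·22 = 173.8 mm; δ_solid = L₀ − L_s = 280 − 173.8 = 106.2 mm
δ = F/k = 276/3.1262 = 88.286 mm
δ < δ_solid → spring does not go solid

NO, δ = 88.3 mm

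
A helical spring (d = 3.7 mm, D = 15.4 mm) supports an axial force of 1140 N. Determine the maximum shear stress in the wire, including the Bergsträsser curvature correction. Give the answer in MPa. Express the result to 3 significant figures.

Spring index C = D/d = 15.4/3.7 = 4.1622
K_B = (4C+2)/(4C−3) = 18.649/13.649 = 1.3663
τ₀ = 8FD/(πd³) = 8·1140·15.4/(π·3.7³) = 140448/159.13 = 882.59 MPa
τ_max = K·τ₀ = 1.3663 × 882.59 = 1205.9 MPa

1210 MPa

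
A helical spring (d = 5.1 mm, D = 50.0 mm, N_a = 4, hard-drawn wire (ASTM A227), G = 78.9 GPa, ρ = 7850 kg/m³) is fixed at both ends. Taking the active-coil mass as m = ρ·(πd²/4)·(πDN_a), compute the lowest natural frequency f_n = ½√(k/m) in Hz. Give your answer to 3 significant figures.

k = Gd⁴/(8D³N_a) = (78.9×10³)(5.1⁴)/(8·50.0³·4) = 13.344 N/mm = 13344 N/m
Wire length L = πDN_a = π·50.0·4 = 628.32 mm
m = ρ·(πd²/4)·L = 7850 × 20.428×10⁻⁶ m² × 0.62832 m = 0.10076 kg
f_n = ½√(k/m) = 0.5·√(13344/0.10076) = 0.5·√(1.3244e+05) = 181.96 Hz

182 Hz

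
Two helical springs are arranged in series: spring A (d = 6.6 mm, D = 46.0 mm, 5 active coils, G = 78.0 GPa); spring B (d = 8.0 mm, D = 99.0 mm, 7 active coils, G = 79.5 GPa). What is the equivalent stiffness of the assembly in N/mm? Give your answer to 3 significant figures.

k_A = Gd⁴/(8D³N_a) = (78.0×10³)(6.6⁴)/(8·46.0³·5) = 38.013 N/mm
k_B = Gd⁴/(8D³N_a) = (79.5×10³)(8.0⁴)/(8·99.0³·7) = 5.9929 N/mm
Series: 1/k_eq = 1/38.013 + 1/5.9929 = 0.19317; k_eq = 5.1767 N/mm

5.18 N/mm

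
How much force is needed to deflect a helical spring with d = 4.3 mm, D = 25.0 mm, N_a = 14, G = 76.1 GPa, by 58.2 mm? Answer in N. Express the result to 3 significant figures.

k = Gd⁴/(8D³N_a) = (76.1×10³)(4.3⁴)/(8·25.0³·14) = 14.867 N/mm
F = k·δ = 14.867 × 58.2 = 865.25 N

865 N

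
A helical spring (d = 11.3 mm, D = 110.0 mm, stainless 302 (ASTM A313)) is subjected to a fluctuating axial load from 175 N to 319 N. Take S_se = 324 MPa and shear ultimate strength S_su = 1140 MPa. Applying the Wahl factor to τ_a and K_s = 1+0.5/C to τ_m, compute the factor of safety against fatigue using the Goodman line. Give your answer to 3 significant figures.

C = D/d = 110.0/11.3 = 9.7345; K_W = (4C−1)/(4C−4)+0.615/C = 1.1490; K_s = 1+0.5/C = 1.0514
F_a = (F_max−F_min)/2 = 72 N; F_m = (F_max+F_min)/2 = 247 N
τ_a = K_W·8F_aD/(πd³) = 1.1490 × 13.978 = 16.061 MPa
τ_m = K_s·8F_mD/(πd³) = 1.0514 × 47.951 = 50.414 MPa
Goodman: 1/n_f = τ_a/S_se + τ_m/S_su = 16.061/324 + 50.414/1140 = 0.04957 + 0.04422 = 0.093793
n_f = 1/0.093793 = 10.66

10.7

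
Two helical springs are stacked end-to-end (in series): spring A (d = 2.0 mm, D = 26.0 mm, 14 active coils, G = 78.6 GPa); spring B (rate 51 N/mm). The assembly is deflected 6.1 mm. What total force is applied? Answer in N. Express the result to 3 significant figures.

3.85 N

k_A = Gd⁴/(8D³N_a) = (78.6×10³)(2.0⁴)/(8·26.0³·14) = 0.63886 N/mm
Series: 1/k_eq = 1/0.63886 + 1/51 = 1.5849; k_eq = 0.63095 N/mm
F = k_eq·δ = 0.63095·6.1 = 3.8488 N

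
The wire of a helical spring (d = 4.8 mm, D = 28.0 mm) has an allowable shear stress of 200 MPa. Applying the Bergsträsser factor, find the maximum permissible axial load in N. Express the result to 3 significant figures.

C = D/d = 28.0/4.8 = 5.8333
K_B = (4C+2)/(4C−3) = 25.333/20.333 = 1.2459
τ_max = K·8FD/(πd³) → F_max = τ_allow·πd³/(8DK)
F_max = 200·π·4.8³/(8·28.0·1.2459) = 69487/279.08 = 248.98 N

249 N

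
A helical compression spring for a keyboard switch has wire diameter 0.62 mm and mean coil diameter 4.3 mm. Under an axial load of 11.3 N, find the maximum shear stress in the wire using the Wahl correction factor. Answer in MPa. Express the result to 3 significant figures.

631 MPa

Spring index C = D/d = 4.3/0.62 = 6.9355
K_W = (4C−1)/(4C−4) + 0.615/C = 26.742/23.742 + 0.0887 = 1.2150
τ₀ = 8FD/(πd³) = 8·11.3·4.3/(π·0.62³) = 388.72/0.74873 = 519.17 MPa
τ_max = K·τ₀ = 1.2150 × 519.17 = 630.81 MPa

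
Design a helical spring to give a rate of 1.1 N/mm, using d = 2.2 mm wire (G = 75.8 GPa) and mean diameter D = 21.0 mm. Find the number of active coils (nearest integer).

22

N_a = Gd⁴/(8D³k) = (75.8×10³ × 2.2⁴)/(8 × 21.0³ × 1.1)
    = 1.77566e+06 / 81496.8 = 21.79 → 22 coils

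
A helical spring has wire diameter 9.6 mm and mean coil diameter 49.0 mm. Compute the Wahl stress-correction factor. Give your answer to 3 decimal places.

1.303

C = D/d = 49.0/9.6 = 5.1042
K_W = (4C−1)/(4C−4) + 0.615/C = 19.417/16.417 + 0.1205 = 1.3032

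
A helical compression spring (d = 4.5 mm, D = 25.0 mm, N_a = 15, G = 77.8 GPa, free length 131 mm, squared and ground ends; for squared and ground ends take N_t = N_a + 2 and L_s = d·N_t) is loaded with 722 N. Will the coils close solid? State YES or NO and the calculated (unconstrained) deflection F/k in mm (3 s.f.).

k = Gd⁴/(8D³N_a) = (77.8×10³)(4.5⁴)/(8·25.0³·15) = 17.015 N/mm
N_t = 17; L_s = 4.5·17 = 76.5 mm; δ_solid = L₀ − L_s = 131 − 76.5 = 54.5 mm
δ = F/k = 722/17.015 = 42.433 mm
δ < δ_solid → spring does not go solid

NO, δ = 42.4 mm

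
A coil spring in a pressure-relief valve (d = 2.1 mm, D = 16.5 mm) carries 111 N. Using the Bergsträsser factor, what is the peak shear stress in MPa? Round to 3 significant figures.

592 MPa

Spring index C = D/d = 16.5/2.1 = 7.8571
K_B = (4C+2)/(4C−3) = 33.429/28.429 = 1.1759
τ₀ = 8FD/(πd³) = 8·111·16.5/(π·2.1³) = 14652/29.094 = 503.6 MPa
τ_max = K·τ₀ = 1.1759 × 503.6 = 592.18 MPa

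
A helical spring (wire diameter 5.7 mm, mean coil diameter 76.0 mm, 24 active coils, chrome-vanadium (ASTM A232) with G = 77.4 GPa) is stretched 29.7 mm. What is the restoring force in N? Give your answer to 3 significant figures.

k = Gd⁴/(8D³N_a) = (77.4×10³)(5.7⁴)/(8·76.0³·24) = 0.96939 N/mm
F = k·δ = 0.96939 × 29.7 = 28.791 N

28.8 N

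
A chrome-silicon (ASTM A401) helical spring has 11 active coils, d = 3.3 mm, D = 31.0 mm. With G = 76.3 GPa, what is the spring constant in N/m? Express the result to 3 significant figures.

3450 N/m

k = Gd⁴/(8D³N_a) = (76.3×10³ × 3.3⁴) / (8 × 31.0³ × 11)
  = 9.04858e+06 / 2.62161e+06 = 3.4515 N/mm = 3451.5 N/m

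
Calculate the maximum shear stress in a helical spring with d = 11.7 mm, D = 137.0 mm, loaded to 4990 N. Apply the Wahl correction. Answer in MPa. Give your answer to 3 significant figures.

1220 MPa

Spring index C = D/d = 137.0/11.7 = 11.7094
K_W = (4C−1)/(4C−4) + 0.615/C = 45.838/42.838 + 0.0525 = 1.1226
τ₀ = 8FD/(πd³) = 8·4990·137.0/(π·11.7³) = 5.46904e+06/5031.6 = 1086.9 MPa
τ_max = K·τ₀ = 1.1226 × 1086.9 = 1220.1 MPa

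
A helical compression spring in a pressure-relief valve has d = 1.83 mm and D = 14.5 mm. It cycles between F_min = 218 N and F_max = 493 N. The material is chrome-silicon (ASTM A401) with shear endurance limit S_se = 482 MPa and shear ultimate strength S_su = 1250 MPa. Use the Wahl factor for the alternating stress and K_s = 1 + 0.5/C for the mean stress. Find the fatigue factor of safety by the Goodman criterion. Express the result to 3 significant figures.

0.259

C = D/d = 14.5/1.83 = 7.9235; K_W = (4C−1)/(4C−4)+0.615/C = 1.1859; K_s = 1+0.5/C = 1.0631
F_a = (F_max−F_min)/2 = 137.5 N; F_m = (F_max+F_min)/2 = 355.5 N
τ_a = K_W·8F_aD/(πd³) = 1.1859 × 828.43 = 982.48 MPa
τ_m = K_s·8F_mD/(πd³) = 1.0631 × 2141.9 = 2277 MPa
Goodman: 1/n_f = τ_a/S_se + τ_m/S_su = 982.48/482 + 2277/1250 = 2.03833 + 1.82163 = 3.86
n_f = 1/3.86 = 0.2591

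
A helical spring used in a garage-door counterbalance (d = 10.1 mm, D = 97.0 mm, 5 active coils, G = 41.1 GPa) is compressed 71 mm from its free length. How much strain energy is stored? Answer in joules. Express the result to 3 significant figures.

29.5 J

k = Gd⁴/(8D³N_a) = (41.1×10³)(10.1⁴)/(8·97.0³·5) = 11.715 N/mm
U = ½kδ² = 0.5 × 11.715 × 71² = 29528 N·mm = 29.528 J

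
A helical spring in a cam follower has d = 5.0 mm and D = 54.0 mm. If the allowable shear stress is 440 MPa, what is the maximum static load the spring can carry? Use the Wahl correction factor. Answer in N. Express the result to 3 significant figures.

C = D/d = 54.0/5.0 = 10.8000
K_W = (4C−1)/(4C−4) + 0.615/C = 42.200/39.200 + 0.0569 = 1.1335
τ_max = K·8FD/(πd³) → F_max = τ_allow·πd³/(8DK)
F_max = 440·π·5.0³/(8·54.0·1.1335) = 1.7279e+05/489.66 = 352.87 N

353 N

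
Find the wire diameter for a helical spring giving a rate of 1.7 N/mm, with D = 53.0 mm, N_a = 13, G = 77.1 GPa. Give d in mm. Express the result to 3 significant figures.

d = (8D³N_a·k / G)^(1/4) = (8·53.0³·13·1.7 / (77.1×10³))^0.25
  = (341.39)^0.25 = 4.2985 mm

4.30 mm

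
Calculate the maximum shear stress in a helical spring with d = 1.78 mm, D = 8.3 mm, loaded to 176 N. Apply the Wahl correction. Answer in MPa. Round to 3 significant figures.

882 MPa

Spring index C = D/d = 8.3/1.78 = 4.6629
K_W = (4C−1)/(4C−4) + 0.615/C = 17.652/14.652 + 0.1319 = 1.3366
τ₀ = 8FD/(πd³) = 8·176·8.3/(π·1.78³) = 11686.4/17.718 = 659.59 MPa
τ_max = K·τ₀ = 1.3366 × 659.59 = 881.63 MPa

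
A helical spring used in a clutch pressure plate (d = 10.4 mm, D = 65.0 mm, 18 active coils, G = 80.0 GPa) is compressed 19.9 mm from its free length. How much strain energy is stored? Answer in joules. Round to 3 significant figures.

k = Gd⁴/(8D³N_a) = (80.0×10³)(10.4⁴)/(8·65.0³·18) = 23.666 N/mm
U = ½kδ² = 0.5 × 23.666 × 19.9² = 4685.9 N·mm = 4.6859 J

4.69 J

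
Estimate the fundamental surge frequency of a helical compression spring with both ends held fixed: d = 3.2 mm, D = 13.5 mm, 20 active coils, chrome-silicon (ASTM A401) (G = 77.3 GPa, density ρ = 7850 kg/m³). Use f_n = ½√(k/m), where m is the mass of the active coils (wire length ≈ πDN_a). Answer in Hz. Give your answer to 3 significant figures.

k = Gd⁴/(8D³N_a) = (77.3×10³)(3.2⁴)/(8·13.5³·20) = 20.59 N/mm = 20590 N/m
Wire length L = πDN_a = π·13.5·20 = 848.23 mm
m = ρ·(πd²/4)·L = 7850 × 8.0425×10⁻⁶ m² × 0.84823 m = 0.053552 kg
f_n = ½√(k/m) = 0.5·√(20590/0.053552) = 0.5·√(3.8449e+05) = 310.04 Hz

310 Hz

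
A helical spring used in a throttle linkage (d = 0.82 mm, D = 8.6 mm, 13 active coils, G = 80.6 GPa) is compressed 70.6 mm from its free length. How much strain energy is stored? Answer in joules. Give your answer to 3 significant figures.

k = Gd⁴/(8D³N_a) = (80.6×10³)(0.82⁴)/(8·8.6³·13) = 0.55089 N/mm
U = ½kδ² = 0.5 × 0.55089 × 70.6² = 1372.9 N·mm = 1.3729 J

1.37 J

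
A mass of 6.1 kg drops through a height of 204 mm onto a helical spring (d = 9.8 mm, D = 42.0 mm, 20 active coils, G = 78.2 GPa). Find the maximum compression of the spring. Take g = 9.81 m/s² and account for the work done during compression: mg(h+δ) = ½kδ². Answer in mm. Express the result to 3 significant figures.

21.0 mm

k = Gd⁴/(8D³N_a) = (78.2×10³)(9.8⁴)/(8·42.0³·20) = 60.848 N/mm
W = mg = 6.1 × 9.81 = 59.841 N
½kδ² − Wδ − Wh = 0 → δ = (W + √(W² + 2kWh))/k
δ = (59.841 + √(3580.9 + 1.4856e+06))/60.848 = (59.841 + 1220.3)/60.848 = 21.039 mm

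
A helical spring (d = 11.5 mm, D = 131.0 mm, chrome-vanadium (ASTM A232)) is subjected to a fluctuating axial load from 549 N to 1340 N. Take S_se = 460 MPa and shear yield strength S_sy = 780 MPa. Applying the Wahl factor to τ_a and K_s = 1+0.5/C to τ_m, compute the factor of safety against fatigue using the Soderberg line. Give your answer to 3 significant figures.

2.04

C = D/d = 131.0/11.5 = 11.3913; K_W = (4C−1)/(4C−4)+0.615/C = 1.1262; K_s = 1+0.5/C = 1.0439
F_a = (F_max−F_min)/2 = 395.5 N; F_m = (F_max+F_min)/2 = 944.5 N
τ_a = K_W·8F_aD/(πd³) = 1.1262 × 86.749 = 97.694 MPa
τ_m = K_s·8F_mD/(πd³) = 1.0439 × 207.17 = 216.26 MPa
Soderberg: 1/n_f = τ_a/S_se + τ_m/S_sy = 97.694/460 + 216.26/780 = 0.21238 + 0.27726 = 0.48963
n_f = 1/0.48963 = 2.042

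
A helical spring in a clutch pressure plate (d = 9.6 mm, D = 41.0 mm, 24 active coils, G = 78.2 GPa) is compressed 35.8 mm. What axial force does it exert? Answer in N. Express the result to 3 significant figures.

k = Gd⁴/(8D³N_a) = (78.2×10³)(9.6⁴)/(8·41.0³·24) = 50.193 N/mm
F = k·δ = 50.193 × 35.8 = 1796.9 N

1800 N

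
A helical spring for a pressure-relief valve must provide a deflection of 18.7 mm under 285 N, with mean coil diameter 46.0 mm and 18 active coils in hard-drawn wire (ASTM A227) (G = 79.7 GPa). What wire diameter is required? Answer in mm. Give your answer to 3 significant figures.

Required rate k = F/δ = 285/18.7 = 15.241 N/mm
d = (8D³N_a·k / G)^(1/4) = (8·46.0³·18·15.241 / (79.7×10³))^0.25
  = (2680.3)^0.25 = 7.1952 mm

7.20 mm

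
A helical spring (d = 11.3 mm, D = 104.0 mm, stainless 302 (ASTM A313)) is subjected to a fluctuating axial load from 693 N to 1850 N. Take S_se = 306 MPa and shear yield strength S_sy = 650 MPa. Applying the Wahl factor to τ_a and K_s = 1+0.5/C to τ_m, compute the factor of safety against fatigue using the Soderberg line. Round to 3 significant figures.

C = D/d = 104.0/11.3 = 9.2035; K_W = (4C−1)/(4C−4)+0.615/C = 1.1582; K_s = 1+0.5/C = 1.0543
F_a = (F_max−F_min)/2 = 578.5 N; F_m = (F_max+F_min)/2 = 1271.5 N
τ_a = K_W·8F_aD/(πd³) = 1.1582 × 106.18 = 122.98 MPa
τ_m = K_s·8F_mD/(πd³) = 1.0543 × 233.38 = 246.05 MPa
Soderberg: 1/n_f = τ_a/S_se + τ_m/S_sy = 122.98/306 + 246.05/650 = 0.40190 + 0.37854 = 0.78045
n_f = 1/0.78045 = 1.281

1.28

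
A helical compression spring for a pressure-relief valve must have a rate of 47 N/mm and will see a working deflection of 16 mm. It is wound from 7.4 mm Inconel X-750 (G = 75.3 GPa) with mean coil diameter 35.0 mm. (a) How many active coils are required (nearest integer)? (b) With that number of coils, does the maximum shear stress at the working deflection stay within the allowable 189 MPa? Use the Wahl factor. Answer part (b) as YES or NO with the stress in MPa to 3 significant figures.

N_a = Gd⁴/(8D³k) = (75.3×10³)(7.4⁴)/(8·35.0³·47) = 14.01 → N_a = 14
Actual rate k = Gd⁴/(8D³·14) = 47.022 N/mm
Working load F = kδ = 47.022·16 = 752.35 N
C = 35.0/7.4 = 4.7297; K_W = (4C−1)/(4C−4)+0.615/C = 1.3311
τ_max = K_W·8FD/(πd³) = 1.3311·165.48 = 220.27 MPa
τ_max > 189 MPa → exceeds allowable

(a) 14 coils; (b) NO, τ_max = 220 MPa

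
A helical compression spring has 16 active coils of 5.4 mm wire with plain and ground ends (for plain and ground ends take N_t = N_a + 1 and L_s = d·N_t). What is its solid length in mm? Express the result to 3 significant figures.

91.8 mm

plain and ground ends: N_t = N_a + 1 = 16 + 1 = 17
L_s = d·N_t = 5.4 × 17 = 91.8 mm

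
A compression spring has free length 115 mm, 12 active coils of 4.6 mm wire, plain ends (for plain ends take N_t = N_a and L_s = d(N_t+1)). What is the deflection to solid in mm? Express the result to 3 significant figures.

N_t = 12; L_s = 4.6·13 = 59.8 mm
δ_solid = L₀ − L_s = 115 − 59.8 = 55.2 mm

55.2 mm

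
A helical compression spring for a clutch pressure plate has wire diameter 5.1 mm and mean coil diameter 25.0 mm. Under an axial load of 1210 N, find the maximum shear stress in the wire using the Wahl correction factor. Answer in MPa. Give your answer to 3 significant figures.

765 MPa

Spring index C = D/d = 25.0/5.1 = 4.9020
K_W = (4C−1)/(4C−4) + 0.615/C = 18.608/15.608 + 0.1255 = 1.3177
τ₀ = 8FD/(πd³) = 8·1210·25.0/(π·5.1³) = 242000/416.74 = 580.7 MPa
τ_max = K·τ₀ = 1.3177 × 580.7 = 765.18 MPa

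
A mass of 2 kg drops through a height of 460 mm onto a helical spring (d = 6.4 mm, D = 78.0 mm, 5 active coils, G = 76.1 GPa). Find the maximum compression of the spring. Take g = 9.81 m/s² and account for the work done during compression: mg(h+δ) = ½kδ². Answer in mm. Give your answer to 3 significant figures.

54.8 mm

k = Gd⁴/(8D³N_a) = (76.1×10³)(6.4⁴)/(8·78.0³·5) = 6.7261 N/mm
W = mg = 2 × 9.81 = 19.62 N
½kδ² − Wδ − Wh = 0 → δ = (W + √(W² + 2kWh))/k
δ = (19.62 + √(384.94 + 121408))/6.7261 = (19.62 + 348.99)/6.7261 = 54.803 mm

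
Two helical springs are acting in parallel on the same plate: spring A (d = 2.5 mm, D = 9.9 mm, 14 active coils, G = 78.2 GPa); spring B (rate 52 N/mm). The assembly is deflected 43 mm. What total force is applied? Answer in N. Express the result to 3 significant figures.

k_A = Gd⁴/(8D³N_a) = (78.2×10³)(2.5⁴)/(8·9.9³·14) = 28.109 N/mm
Parallel: k_eq = 28.109 + 52 = 80.109 N/mm
F = k_eq·δ = 80.109·43 = 3444.7 N

3440 N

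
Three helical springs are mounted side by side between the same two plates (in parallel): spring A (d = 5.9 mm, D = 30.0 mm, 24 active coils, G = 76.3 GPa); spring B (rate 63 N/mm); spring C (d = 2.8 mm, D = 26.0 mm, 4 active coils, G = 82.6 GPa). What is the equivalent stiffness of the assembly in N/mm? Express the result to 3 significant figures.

89.9 N/mm

k_A = Gd⁴/(8D³N_a) = (76.3×10³)(5.9⁴)/(8·30.0³·24) = 17.835 N/mm
k_C = Gd⁴/(8D³N_a) = (82.6×10³)(2.8⁴)/(8·26.0³·4) = 9.027 N/mm
Parallel: k_eq = 17.835 + 63 + 9.027 = 89.862 N/mm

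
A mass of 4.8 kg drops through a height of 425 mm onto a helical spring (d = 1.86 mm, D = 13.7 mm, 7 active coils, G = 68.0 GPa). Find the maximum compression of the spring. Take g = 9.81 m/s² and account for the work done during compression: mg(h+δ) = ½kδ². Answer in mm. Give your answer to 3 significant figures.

92.9 mm

k = Gd⁴/(8D³N_a) = (68.0×10³)(1.86⁴)/(8·13.7³·7) = 5.6521 N/mm
W = mg = 4.8 × 9.81 = 47.088 N
½kδ² − Wδ − Wh = 0 → δ = (W + √(W² + 2kWh))/k
δ = (47.088 + √(2217.3 + 226225))/5.6521 = (47.088 + 477.96)/5.6521 = 92.893 mm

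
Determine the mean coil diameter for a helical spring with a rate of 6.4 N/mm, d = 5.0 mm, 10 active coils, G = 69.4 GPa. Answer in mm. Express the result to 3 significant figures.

43.9 mm

D = (Gd⁴/(8N_a·k))^(1/3) = (69.4×10³·5.0⁴/(8·10·6.4))^(1/3)
  = (84716.8)^(1/3) = 43.9194 mm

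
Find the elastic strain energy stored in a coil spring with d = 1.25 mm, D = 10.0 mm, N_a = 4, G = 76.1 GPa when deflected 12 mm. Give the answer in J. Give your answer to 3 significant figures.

k = Gd⁴/(8D³N_a) = (76.1×10³)(1.25⁴)/(8·10.0³·4) = 5.806 N/mm
U = ½kδ² = 0.5 × 5.806 × 12² = 418.03 N·mm = 0.41803 J

0.418 J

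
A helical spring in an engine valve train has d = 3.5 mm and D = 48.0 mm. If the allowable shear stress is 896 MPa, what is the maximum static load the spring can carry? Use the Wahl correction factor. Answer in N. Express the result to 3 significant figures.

285 N

C = D/d = 48.0/3.5 = 13.7143
K_W = (4C−1)/(4C−4) + 0.615/C = 53.857/50.857 + 0.0448 = 1.1038
τ_max = K·8FD/(πd³) → F_max = τ_allow·πd³/(8DK)
F_max = 896·π·3.5³/(8·48.0·1.1038) = 1.2069e+05/423.87 = 284.73 N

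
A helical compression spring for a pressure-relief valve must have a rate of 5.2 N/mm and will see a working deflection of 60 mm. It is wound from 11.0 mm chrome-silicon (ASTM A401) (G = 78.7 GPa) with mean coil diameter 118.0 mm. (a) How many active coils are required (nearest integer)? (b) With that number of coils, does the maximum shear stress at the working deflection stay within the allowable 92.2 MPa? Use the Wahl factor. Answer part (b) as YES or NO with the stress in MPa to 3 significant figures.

(a) 17 coils; (b) YES, τ_max = 79.2 MPa

N_a = Gd⁴/(8D³k) = (78.7×10³)(11.0⁴)/(8·118.0³·5.2) = 16.86 → N_a = 17
Actual rate k = Gd⁴/(8D³·17) = 5.1566 N/mm
Working load F = kδ = 5.1566·60 = 309.39 N
C = 118.0/11.0 = 10.7273; K_W = (4C−1)/(4C−4)+0.615/C = 1.1344
τ_max = K_W·8FD/(πd³) = 1.1344·69.848 = 79.238 MPa
τ_max ≤ 92.2 MPa → acceptable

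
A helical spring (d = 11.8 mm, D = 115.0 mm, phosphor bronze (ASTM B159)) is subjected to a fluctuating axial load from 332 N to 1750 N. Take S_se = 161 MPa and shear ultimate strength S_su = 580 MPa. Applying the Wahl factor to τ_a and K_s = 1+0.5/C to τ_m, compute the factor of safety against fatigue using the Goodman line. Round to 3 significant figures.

C = D/d = 115.0/11.8 = 9.7458; K_W = (4C−1)/(4C−4)+0.615/C = 1.1489; K_s = 1+0.5/C = 1.0513
F_a = (F_max−F_min)/2 = 709 N; F_m = (F_max+F_min)/2 = 1041 N
τ_a = K_W·8F_aD/(πd³) = 1.1489 × 126.37 = 145.18 MPa
τ_m = K_s·8F_mD/(πd³) = 1.0513 × 185.54 = 195.06 MPa
Goodman: 1/n_f = τ_a/S_se + τ_m/S_su = 145.18/161 + 195.06/580 = 0.90174 + 0.33631 = 1.238
n_f = 1/1.238 = 0.8077

0.808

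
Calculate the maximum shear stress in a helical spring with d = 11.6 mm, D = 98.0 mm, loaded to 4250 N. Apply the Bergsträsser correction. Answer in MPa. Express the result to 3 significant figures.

790 MPa

Spring index C = D/d = 98.0/11.6 = 8.4483
K_B = (4C+2)/(4C−3) = 35.793/30.793 = 1.1624
τ₀ = 8FD/(πd³) = 8·4250·98.0/(π·11.6³) = 3.332e+06/4903.7 = 679.49 MPa
τ_max = K·τ₀ = 1.1624 × 679.49 = 789.82 MPa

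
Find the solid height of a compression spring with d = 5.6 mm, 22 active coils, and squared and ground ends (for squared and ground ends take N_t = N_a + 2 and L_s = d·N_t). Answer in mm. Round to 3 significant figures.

squared and ground ends: N_t = N_a + 2 = 22 + 2 = 24
L_s = d·N_t = 5.6 × 24 = 134.4 mm

134 mm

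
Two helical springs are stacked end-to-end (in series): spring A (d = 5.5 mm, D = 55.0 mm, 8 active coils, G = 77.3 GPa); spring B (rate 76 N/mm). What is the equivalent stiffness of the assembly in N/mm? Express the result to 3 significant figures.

6.11 N/mm

k_A = Gd⁴/(8D³N_a) = (77.3×10³)(5.5⁴)/(8·55.0³·8) = 6.643 N/mm
Series: 1/k_eq = 1/6.643 + 1/76 = 0.16369; k_eq = 6.109 N/mm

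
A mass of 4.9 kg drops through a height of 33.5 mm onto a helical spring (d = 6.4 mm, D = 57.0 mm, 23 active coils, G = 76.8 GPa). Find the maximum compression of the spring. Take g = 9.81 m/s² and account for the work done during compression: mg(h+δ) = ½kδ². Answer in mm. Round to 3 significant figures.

44.5 mm

k = Gd⁴/(8D³N_a) = (76.8×10³)(6.4⁴)/(8·57.0³·23) = 3.7813 N/mm
W = mg = 4.9 × 9.81 = 48.069 N
½kδ² − Wδ − Wh = 0 → δ = (W + √(W² + 2kWh))/k
δ = (48.069 + √(2310.6 + 12178.1))/3.7813 = (48.069 + 120.37)/3.7813 = 44.545 mm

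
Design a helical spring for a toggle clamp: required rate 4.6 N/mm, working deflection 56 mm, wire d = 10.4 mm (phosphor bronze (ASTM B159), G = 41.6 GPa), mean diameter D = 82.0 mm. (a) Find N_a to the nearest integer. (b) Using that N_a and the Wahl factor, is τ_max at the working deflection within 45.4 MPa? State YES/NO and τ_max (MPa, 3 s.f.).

(a) 24 coils; (b) NO, τ_max = 56.7 MPa

N_a = Gd⁴/(8D³k) = (41.6×10³)(10.4⁴)/(8·82.0³·4.6) = 23.98 → N_a = 24
Actual rate k = Gd⁴/(8D³·24) = 4.5971 N/mm
Working load F = kδ = 4.5971·56 = 257.44 N
C = 82.0/10.4 = 7.8846; K_W = (4C−1)/(4C−4)+0.615/C = 1.1869
τ_max = K_W·8FD/(πd³) = 1.1869·47.789 = 56.722 MPa
τ_max > 45.4 MPa → exceeds allowable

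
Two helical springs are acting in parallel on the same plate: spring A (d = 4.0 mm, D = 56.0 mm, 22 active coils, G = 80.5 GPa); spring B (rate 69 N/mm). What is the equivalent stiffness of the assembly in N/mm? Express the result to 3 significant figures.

69.7 N/mm

k_A = Gd⁴/(8D³N_a) = (80.5×10³)(4.0⁴)/(8·56.0³·22) = 0.66674 N/mm
Parallel: k_eq = 0.66674 + 69 = 69.667 N/mm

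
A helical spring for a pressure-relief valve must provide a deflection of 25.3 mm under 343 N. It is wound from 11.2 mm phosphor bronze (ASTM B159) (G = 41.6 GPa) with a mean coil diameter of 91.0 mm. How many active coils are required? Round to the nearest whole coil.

8

Required rate k = F/δ = 343/25.3 = 13.557 N/mm
N_a = Gd⁴/(8D³k) = (41.6×10³ × 11.2⁴)/(8 × 91.0³ × 13.557)
    = 6.54584e+08 / 8.17312e+07 = 8.009 → 8 coils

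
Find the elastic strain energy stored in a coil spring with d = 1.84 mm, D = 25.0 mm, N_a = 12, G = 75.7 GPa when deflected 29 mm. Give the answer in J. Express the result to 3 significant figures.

k = Gd⁴/(8D³N_a) = (75.7×10³)(1.84⁴)/(8·25.0³·12) = 0.57846 N/mm
U = ½kδ² = 0.5 × 0.57846 × 29² = 243.24 N·mm = 0.24324 J

0.243 J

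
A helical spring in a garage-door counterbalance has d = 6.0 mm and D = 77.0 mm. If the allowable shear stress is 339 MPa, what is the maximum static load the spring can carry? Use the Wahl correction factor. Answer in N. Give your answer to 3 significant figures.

336 N

C = D/d = 77.0/6.0 = 12.8333
K_W = (4C−1)/(4C−4) + 0.615/C = 50.333/47.333 + 0.0479 = 1.1113
τ_max = K·8FD/(πd³) → F_max = τ_allow·πd³/(8DK)
F_max = 339·π·6.0³/(8·77.0·1.1113) = 2.3004e+05/684.56 = 336.04 N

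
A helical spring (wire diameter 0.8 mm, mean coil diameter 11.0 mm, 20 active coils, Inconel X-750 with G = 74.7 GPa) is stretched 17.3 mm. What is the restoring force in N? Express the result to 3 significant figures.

k = Gd⁴/(8D³N_a) = (74.7×10³)(0.8⁴)/(8·11.0³·20) = 0.14368 N/mm
F = k·δ = 0.14368 × 17.3 = 2.4856 N

2.49 N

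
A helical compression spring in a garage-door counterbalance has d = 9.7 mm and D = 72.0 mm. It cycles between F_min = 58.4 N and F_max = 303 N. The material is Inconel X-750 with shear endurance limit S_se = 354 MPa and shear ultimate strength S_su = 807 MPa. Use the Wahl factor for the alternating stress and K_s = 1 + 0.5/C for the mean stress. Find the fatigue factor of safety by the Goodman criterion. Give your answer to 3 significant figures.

7.62

C = D/d = 72.0/9.7 = 7.4227; K_W = (4C−1)/(4C−4)+0.615/C = 1.1996; K_s = 1+0.5/C = 1.0674
F_a = (F_max−F_min)/2 = 122.3 N; F_m = (F_max+F_min)/2 = 180.7 N
τ_a = K_W·8F_aD/(πd³) = 1.1996 × 24.569 = 29.473 MPa
τ_m = K_s·8F_mD/(πd³) = 1.0674 × 36.301 = 38.746 MPa
Goodman: 1/n_f = τ_a/S_se + τ_m/S_su = 29.473/354 + 38.746/807 = 0.08326 + 0.04801 = 0.13127
n_f = 1/0.13127 = 7.618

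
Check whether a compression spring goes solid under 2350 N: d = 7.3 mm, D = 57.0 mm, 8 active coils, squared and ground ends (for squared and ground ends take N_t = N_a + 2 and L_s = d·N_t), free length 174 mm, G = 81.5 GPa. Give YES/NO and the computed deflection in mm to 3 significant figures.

k = Gd⁴/(8D³N_a) = (81.5×10³)(7.3⁴)/(8·57.0³·8) = 19.527 N/mm
N_t = 10; L_s = 7.3·10 = 73 mm; δ_solid = L₀ − L_s = 174 − 73 = 101 mm
δ = F/k = 2350/19.527 = 120.34 mm
δ ≥ δ_solid → spring goes solid

YES, δ = 120 mm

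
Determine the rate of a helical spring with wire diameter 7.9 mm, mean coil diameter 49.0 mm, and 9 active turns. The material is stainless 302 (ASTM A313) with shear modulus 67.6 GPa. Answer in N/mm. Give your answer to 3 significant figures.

31.1 N/mm

k = Gd⁴/(8D³N_a) = (67.6×10³ × 7.9⁴) / (8 × 49.0³ × 9)
  = 2.63303e+08 / 8.47073e+06 = 31.084 N/mm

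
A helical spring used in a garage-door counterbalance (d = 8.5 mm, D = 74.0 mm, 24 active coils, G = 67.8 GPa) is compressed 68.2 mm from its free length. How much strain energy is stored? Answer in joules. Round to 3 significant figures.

k = Gd⁴/(8D³N_a) = (67.8×10³)(8.5⁴)/(8·74.0³·24) = 4.5489 N/mm
U = ½kδ² = 0.5 × 4.5489 × 68.2² = 10579 N·mm = 10.579 J

10.6 J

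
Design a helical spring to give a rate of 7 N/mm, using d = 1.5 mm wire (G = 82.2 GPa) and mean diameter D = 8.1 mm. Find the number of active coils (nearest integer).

N_a = Gd⁴/(8D³k) = (82.2×10³ × 1.5⁴)/(8 × 8.1³ × 7)
    = 416138 / 29760.7 = 13.98 → 14 coils

14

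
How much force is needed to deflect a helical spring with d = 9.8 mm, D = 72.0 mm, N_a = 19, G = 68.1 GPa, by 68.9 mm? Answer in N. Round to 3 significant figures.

763 N

k = Gd⁴/(8D³N_a) = (68.1×10³)(9.8⁴)/(8·72.0³·19) = 11.072 N/mm
F = k·δ = 11.072 × 68.9 = 762.83 N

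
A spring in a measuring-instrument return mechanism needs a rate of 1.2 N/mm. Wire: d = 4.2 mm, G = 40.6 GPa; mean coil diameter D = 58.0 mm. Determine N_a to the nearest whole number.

7

N_a = Gd⁴/(8D³k) = (40.6×10³ × 4.2⁴)/(8 × 58.0³ × 1.2)
    = 1.26335e+07 / 1.87308e+06 = 6.745 → 7 coils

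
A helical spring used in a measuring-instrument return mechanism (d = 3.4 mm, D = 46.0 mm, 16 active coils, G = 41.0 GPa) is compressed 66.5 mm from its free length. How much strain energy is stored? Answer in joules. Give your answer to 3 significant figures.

0.972 J

k = Gd⁴/(8D³N_a) = (41.0×10³)(3.4⁴)/(8·46.0³·16) = 0.43976 N/mm
U = ½kδ² = 0.5 × 0.43976 × 66.5² = 972.37 N·mm = 0.97237 J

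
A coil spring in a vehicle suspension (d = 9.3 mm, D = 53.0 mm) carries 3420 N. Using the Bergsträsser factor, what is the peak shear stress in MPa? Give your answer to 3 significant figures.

Spring index C = D/d = 53.0/9.3 = 5.6989
K_B = (4C+2)/(4C−3) = 24.796/19.796 = 1.2526
τ₀ = 8FD/(πd³) = 8·3420·53.0/(π·9.3³) = 1.45008e+06/2527 = 573.84 MPa
τ_max = K·τ₀ = 1.2526 × 573.84 = 718.78 MPa

719 MPa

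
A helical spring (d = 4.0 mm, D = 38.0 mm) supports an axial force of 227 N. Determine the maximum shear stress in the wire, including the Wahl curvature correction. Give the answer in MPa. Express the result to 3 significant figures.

Spring index C = D/d = 38.0/4.0 = 9.5000
K_W = (4C−1)/(4C−4) + 0.615/C = 37.000/34.000 + 0.0647 = 1.1530
τ₀ = 8FD/(πd³) = 8·227·38.0/(π·4.0³) = 69008/201.06 = 343.22 MPa
τ_max = K·τ₀ = 1.1530 × 343.22 = 395.72 MPa

396 MPa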